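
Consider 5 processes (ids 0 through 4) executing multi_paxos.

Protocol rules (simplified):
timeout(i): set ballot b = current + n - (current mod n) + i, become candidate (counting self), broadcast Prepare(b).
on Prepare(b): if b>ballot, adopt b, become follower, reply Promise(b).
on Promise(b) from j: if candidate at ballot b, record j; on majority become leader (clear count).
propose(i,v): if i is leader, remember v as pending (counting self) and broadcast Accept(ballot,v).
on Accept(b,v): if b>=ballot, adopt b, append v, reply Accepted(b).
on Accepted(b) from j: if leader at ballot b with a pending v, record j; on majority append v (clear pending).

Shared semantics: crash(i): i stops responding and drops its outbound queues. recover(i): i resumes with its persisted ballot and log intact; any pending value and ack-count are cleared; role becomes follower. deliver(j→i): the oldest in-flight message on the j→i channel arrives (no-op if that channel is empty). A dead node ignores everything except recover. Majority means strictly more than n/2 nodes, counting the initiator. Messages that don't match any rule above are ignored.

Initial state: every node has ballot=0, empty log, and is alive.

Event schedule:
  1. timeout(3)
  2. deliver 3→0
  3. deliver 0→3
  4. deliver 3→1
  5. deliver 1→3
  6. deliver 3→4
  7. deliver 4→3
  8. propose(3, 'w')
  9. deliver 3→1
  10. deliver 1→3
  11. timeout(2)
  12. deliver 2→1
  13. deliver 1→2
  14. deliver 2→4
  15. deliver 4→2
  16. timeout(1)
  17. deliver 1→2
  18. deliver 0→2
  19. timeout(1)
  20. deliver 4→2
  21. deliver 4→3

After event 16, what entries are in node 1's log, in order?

1. timeout(3):  <3:cand b8 ->
2. deliver 3→0:  <0:foll b8 ->
3. deliver 0→3:  nop
4. deliver 3→1:  <1:foll b8 ->
5. deliver 1→3:  <3:lead b8 ->
6. deliver 3→4:  <4:foll b8 ->
7. deliver 4→3:  nop
8. propose(3,'w'):  nop
9. deliver 3→1:  <1:foll b8 w>
10. deliver 1→3:  nop
11. timeout(2):  <2:cand b7 ->
12. deliver 2→1:  nop
13. deliver 1→2:  nop
14. deliver 2→4:  nop
15. deliver 4→2:  nop
16. timeout(1):  <1:cand b11 w>

w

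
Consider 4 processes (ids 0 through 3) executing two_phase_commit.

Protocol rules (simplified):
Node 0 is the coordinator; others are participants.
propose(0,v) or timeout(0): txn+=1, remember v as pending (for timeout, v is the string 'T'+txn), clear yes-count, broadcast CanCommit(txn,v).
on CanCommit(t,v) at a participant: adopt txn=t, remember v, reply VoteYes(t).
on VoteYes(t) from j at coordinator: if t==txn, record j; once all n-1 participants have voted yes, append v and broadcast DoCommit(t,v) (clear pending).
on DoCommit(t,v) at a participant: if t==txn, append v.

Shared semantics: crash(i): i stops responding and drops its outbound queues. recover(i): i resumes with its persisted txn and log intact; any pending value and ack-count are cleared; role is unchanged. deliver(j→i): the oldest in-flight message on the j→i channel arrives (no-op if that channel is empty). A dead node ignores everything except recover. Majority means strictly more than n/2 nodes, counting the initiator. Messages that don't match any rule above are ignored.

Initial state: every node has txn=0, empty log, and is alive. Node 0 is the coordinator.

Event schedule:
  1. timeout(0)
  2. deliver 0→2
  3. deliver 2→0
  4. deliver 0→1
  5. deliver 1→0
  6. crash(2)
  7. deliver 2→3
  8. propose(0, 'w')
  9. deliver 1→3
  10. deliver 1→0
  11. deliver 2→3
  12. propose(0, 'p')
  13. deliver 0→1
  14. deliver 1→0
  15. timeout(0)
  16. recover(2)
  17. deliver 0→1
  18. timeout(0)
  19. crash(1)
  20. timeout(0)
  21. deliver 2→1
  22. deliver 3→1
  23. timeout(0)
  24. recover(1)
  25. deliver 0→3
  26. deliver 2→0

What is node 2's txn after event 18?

1

step 1 timeout(0): 0={coor,t=1,log=-}
step 2 deliver 0→2: 2={part,t=1,log=-}
step 3 deliver 2→0: —
step 4 deliver 0→1: 1={part,t=1,log=-}
step 5 deliver 1→0: —
step 6 crash(2): 2={✗part,t=1,log=-}
step 7 deliver 2→3: —
step 8 propose(0,'w'): 0={coor,t=2,log=-}
step 9 deliver 1→3: —
step 10 deliver 1→0: —
step 11 deliver 2→3: —
step 12 propose(0,'p'): 0={coor,t=3,log=-}
step 13 deliver 0→1: 1={part,t=2,log=-}
step 14 deliver 1→0: —
step 15 timeout(0): 0={coor,t=4,log=-}
step 16 recover(2): 2={part,t=1,log=-}
step 17 deliver 0→1: 1={part,t=3,log=-}
step 18 timeout(0): 0={coor,t=5,log=-}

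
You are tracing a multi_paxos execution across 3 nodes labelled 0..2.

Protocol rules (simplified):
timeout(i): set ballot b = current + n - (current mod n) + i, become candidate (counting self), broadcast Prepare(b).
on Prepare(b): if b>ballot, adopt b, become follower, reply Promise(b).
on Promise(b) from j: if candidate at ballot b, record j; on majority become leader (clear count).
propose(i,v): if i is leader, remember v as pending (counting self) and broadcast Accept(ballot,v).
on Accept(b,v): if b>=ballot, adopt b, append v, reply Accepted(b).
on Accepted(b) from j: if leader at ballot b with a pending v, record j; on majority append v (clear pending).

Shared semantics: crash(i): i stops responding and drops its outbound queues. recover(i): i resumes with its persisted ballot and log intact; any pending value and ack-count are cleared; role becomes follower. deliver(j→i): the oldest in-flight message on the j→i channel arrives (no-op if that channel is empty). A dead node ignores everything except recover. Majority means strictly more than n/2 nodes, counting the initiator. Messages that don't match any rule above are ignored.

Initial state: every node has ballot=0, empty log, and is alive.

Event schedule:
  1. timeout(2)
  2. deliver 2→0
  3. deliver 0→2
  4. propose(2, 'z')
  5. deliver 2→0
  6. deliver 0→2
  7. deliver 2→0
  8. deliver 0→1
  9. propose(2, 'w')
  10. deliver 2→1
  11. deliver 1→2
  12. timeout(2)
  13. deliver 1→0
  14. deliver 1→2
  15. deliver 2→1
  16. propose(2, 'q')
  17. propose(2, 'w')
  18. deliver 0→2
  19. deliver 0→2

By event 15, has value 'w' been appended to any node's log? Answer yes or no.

no

[1] timeout(2) → N2(cand b5 [-])
[2] deliver 2→0 → N0(foll b5 [-])
[3] deliver 0→2 → N2(lead b5 [-])
[4] propose(2,'z') → ∅
[5] deliver 2→0 → N0(foll b5 [z])
[6] deliver 0→2 → N2(lead b5 [z])
[7] deliver 2→0 → ∅
[8] deliver 0→1 → ∅
[9] propose(2,'w') → ∅
[10] deliver 2→1 → N1(foll b5 [-])
[11] deliver 1→2 → ∅
[12] timeout(2) → N2(cand b8 [z])
[13] deliver 1→0 → ∅
[14] deliver 1→2 → ∅
[15] deliver 2→1 → N1(foll b5 [z])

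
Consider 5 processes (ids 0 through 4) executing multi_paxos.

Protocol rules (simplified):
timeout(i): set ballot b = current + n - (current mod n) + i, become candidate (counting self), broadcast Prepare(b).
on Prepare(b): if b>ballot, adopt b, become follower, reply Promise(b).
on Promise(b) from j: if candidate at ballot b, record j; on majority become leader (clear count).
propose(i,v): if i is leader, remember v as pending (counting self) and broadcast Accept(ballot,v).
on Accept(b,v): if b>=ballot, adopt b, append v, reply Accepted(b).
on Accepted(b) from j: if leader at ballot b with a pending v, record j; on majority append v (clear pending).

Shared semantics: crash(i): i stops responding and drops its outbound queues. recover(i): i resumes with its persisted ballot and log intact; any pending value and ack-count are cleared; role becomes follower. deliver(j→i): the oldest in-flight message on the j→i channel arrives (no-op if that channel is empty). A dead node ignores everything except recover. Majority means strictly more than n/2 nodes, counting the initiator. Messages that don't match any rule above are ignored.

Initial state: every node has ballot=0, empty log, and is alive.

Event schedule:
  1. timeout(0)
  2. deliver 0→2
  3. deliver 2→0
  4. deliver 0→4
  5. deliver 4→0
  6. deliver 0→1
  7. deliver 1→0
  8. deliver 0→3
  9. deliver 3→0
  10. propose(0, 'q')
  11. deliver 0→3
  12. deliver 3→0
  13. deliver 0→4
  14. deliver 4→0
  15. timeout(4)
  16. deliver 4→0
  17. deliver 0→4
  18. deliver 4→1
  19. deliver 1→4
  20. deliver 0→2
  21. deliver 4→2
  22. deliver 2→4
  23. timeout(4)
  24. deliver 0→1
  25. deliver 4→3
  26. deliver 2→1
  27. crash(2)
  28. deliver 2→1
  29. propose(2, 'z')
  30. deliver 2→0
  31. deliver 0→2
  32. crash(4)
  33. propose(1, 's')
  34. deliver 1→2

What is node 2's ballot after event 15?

5

after 1 — timeout(0): n0:cand/b5/[-]
after 2 — deliver 0→2: n2:foll/b5/[-]
after 3 — deliver 2→0: ·
after 4 — deliver 0→4: n4:foll/b5/[-]
after 5 — deliver 4→0: n0:lead/b5/[-]
after 6 — deliver 0→1: n1:foll/b5/[-]
after 7 — deliver 1→0: ·
after 8 — deliver 0→3: n3:foll/b5/[-]
after 9 — deliver 3→0: ·
after 10 — propose(0,'q'): ·
after 11 — deliver 0→3: n3:foll/b5/[q]
after 12 — deliver 3→0: ·
after 13 — deliver 0→4: n4:foll/b5/[q]
after 14 — deliver 4→0: n0:lead/b5/[q]
after 15 — timeout(4): n4:cand/b14/[q]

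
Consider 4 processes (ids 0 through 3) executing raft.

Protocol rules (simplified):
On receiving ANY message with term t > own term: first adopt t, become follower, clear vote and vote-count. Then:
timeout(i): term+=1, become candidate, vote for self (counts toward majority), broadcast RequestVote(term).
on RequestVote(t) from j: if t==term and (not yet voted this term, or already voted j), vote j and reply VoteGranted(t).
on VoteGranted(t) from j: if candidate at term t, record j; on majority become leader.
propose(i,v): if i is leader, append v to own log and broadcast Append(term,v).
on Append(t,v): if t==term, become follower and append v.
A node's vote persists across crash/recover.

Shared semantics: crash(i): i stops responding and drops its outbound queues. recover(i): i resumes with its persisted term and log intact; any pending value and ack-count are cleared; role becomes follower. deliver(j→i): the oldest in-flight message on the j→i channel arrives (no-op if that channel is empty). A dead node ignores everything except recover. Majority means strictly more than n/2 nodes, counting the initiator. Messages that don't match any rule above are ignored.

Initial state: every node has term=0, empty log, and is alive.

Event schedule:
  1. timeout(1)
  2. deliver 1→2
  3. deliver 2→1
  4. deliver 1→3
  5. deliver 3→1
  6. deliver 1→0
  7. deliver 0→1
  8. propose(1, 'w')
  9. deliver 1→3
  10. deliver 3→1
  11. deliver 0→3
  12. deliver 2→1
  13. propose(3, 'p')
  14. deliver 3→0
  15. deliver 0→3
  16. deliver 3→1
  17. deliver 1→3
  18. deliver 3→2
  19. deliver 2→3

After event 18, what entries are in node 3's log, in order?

step 1 timeout(1): 1={cand,t=1,log=-}
step 2 deliver 1→2: 2={foll,t=1,log=-}
step 3 deliver 2→1: —
step 4 deliver 1→3: 3={foll,t=1,log=-}
step 5 deliver 3→1: 1={lead,t=1,log=-}
step 6 deliver 1→0: 0={foll,t=1,log=-}
step 7 deliver 0→1: —
step 8 propose(1,'w'): 1={lead,t=1,log=w}
step 9 deliver 1→3: 3={foll,t=1,log=w}
step 10 deliver 3→1: —
step 11 deliver 0→3: —
step 12 deliver 2→1: —
step 13 propose(3,'p'): —
step 14 deliver 3→0: —
step 15 deliver 0→3: —
step 16 deliver 3→1: —
step 17 deliver 1→3: —
step 18 deliver 3→2: —

w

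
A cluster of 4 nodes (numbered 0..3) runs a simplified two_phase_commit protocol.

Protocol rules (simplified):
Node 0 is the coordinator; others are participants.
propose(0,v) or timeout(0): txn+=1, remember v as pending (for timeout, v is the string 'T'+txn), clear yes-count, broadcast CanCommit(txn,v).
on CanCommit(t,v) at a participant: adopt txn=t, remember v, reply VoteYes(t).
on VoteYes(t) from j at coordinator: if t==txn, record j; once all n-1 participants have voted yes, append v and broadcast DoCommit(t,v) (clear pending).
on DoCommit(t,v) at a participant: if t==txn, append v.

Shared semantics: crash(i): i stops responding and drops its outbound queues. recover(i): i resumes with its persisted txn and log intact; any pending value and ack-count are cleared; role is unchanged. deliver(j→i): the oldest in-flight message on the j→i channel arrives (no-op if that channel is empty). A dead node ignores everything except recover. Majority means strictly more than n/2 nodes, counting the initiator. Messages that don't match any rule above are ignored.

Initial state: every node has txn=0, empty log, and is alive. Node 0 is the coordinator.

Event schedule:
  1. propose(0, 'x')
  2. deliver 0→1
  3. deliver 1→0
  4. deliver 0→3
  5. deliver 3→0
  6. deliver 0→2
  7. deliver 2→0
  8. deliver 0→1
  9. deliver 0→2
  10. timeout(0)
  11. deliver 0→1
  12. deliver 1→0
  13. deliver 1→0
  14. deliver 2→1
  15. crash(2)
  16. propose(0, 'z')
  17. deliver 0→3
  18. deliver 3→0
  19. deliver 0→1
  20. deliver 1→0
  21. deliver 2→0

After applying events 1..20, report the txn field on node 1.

[1] propose(0,'x') → N0(coor t1 [-])
[2] deliver 0→1 → N1(part t1 [-])
[3] deliver 1→0 → ∅
[4] deliver 0→3 → N3(part t1 [-])
[5] deliver 3→0 → ∅
[6] deliver 0→2 → N2(part t1 [-])
[7] deliver 2→0 → N0(coor t1 [x])
[8] deliver 0→1 → N1(part t1 [x])
[9] deliver 0→2 → N2(part t1 [x])
[10] timeout(0) → N0(coor t2 [x])
[11] deliver 0→1 → N1(part t2 [x])
[12] deliver 1→0 → ∅
[13] deliver 1→0 → ∅
[14] deliver 2→1 → ∅
[15] crash(2) → N2(✗part t1 [x])
[16] propose(0,'z') → N0(coor t3 [x])
[17] deliver 0→3 → N3(part t1 [x])
[18] deliver 3→0 → ∅
[19] deliver 0→1 → N1(part t3 [x])
[20] deliver 1→0 → ∅

3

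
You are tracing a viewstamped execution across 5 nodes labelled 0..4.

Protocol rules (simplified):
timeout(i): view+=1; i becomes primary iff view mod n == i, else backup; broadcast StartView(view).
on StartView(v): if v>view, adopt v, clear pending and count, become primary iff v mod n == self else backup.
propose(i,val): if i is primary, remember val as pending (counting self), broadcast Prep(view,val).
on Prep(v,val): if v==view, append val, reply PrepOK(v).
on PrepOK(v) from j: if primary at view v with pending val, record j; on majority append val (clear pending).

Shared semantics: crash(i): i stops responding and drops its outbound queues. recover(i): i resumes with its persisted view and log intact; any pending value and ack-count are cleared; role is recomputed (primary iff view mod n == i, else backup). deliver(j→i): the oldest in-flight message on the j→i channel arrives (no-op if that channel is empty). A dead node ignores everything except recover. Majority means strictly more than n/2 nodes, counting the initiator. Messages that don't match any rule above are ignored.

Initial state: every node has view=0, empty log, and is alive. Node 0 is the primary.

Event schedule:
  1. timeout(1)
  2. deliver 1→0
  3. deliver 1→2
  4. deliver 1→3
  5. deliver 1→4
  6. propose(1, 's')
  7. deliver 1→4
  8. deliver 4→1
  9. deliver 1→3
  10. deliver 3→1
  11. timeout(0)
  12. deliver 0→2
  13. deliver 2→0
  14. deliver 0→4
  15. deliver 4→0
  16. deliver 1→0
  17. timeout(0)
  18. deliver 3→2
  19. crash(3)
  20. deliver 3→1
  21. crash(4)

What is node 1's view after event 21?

[1] timeout(1) → N1(prim v1 [-])
[2] deliver 1→0 → N0(back v1 [-])
[3] deliver 1→2 → N2(back v1 [-])
[4] deliver 1→3 → N3(back v1 [-])
[5] deliver 1→4 → N4(back v1 [-])
[6] propose(1,'s') → ∅
[7] deliver 1→4 → N4(back v1 [s])
[8] deliver 4→1 → ∅
[9] deliver 1→3 → N3(back v1 [s])
[10] deliver 3→1 → N1(prim v1 [s])
[11] timeout(0) → N0(back v2 [-])
[12] deliver 0→2 → N2(prim v2 [-])
[13] deliver 2→0 → ∅
[14] deliver 0→4 → N4(back v2 [s])
[15] deliver 4→0 → ∅
[16] deliver 1→0 → ∅
[17] timeout(0) → N0(back v3 [-])
[18] deliver 3→2 → ∅
[19] crash(3) → N3(✗back v1 [s])
[20] deliver 3→1 → ∅
[21] crash(4) → N4(✗back v2 [s])

1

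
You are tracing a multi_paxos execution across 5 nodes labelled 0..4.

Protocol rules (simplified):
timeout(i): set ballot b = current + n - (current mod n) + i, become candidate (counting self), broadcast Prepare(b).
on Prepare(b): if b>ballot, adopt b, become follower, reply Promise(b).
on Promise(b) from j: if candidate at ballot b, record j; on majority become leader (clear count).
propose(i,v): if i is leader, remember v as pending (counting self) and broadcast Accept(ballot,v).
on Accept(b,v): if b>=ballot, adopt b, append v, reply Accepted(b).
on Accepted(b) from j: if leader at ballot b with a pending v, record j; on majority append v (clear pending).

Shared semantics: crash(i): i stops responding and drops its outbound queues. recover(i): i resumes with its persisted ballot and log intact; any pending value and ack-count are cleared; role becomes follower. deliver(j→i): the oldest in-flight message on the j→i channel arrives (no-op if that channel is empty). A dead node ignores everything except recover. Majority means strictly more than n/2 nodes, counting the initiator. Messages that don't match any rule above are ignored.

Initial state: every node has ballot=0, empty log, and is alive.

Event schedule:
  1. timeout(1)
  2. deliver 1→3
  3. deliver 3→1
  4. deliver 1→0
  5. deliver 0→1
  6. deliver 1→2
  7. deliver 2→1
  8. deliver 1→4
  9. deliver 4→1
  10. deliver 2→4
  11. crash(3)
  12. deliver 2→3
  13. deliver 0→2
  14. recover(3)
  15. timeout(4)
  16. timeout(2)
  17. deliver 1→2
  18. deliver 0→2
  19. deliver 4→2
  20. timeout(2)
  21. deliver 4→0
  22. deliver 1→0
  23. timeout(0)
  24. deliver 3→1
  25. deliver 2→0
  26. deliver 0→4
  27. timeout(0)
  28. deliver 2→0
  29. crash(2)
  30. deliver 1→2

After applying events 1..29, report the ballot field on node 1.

6

[1] timeout(1) → N1(cand b6 [-])
[2] deliver 1→3 → N3(foll b6 [-])
[3] deliver 3→1 → ∅
[4] deliver 1→0 → N0(foll b6 [-])
[5] deliver 0→1 → N1(lead b6 [-])
[6] deliver 1→2 → N2(foll b6 [-])
[7] deliver 2→1 → ∅
[8] deliver 1→4 → N4(foll b6 [-])
[9] deliver 4→1 → ∅
[10] deliver 2→4 → ∅
[11] crash(3) → N3(✗foll b6 [-])
[12] deliver 2→3 → ∅
[13] deliver 0→2 → ∅
[14] recover(3) → N3(foll b6 [-])
[15] timeout(4) → N4(cand b14 [-])
[16] timeout(2) → N2(cand b12 [-])
[17] deliver 1→2 → ∅
[18] deliver 0→2 → ∅
[19] deliver 4→2 → N2(foll b14 [-])
[20] timeout(2) → N2(cand b17 [-])
[21] deliver 4→0 → N0(foll b14 [-])
[22] deliver 1→0 → ∅
[23] timeout(0) → N0(cand b15 [-])
[24] deliver 3→1 → ∅
[25] deliver 2→0 → ∅
[26] deliver 0→4 → ∅
[27] timeout(0) → N0(cand b20 [-])
[28] deliver 2→0 → ∅
[29] crash(2) → N2(✗cand b17 [-])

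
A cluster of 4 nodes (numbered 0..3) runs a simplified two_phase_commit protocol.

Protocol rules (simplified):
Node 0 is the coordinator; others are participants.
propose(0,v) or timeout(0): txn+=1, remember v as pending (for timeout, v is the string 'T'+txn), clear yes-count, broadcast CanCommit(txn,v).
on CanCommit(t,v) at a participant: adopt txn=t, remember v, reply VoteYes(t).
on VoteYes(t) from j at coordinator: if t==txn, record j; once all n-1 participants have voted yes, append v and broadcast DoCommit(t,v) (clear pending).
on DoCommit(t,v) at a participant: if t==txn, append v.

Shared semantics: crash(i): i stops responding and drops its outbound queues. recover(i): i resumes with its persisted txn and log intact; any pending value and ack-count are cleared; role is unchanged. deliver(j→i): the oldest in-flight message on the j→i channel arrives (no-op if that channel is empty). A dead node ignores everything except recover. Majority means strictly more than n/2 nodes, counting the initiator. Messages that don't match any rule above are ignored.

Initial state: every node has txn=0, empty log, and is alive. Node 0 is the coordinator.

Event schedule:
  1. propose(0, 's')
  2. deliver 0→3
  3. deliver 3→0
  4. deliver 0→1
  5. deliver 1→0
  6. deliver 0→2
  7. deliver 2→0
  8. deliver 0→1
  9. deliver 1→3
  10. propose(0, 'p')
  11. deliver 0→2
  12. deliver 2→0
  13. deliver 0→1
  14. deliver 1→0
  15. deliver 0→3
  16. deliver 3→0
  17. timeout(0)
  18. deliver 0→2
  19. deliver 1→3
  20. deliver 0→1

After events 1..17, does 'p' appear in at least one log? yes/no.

no

after 1 — propose(0,'s'): n0:coor/t1/[-]
after 2 — deliver 0→3: n3:part/t1/[-]
after 3 — deliver 3→0: ·
after 4 — deliver 0→1: n1:part/t1/[-]
after 5 — deliver 1→0: ·
after 6 — deliver 0→2: n2:part/t1/[-]
after 7 — deliver 2→0: n0:coor/t1/[s]
after 8 — deliver 0→1: n1:part/t1/[s]
after 9 — deliver 1→3: ·
after 10 — propose(0,'p'): n0:coor/t2/[s]
after 11 — deliver 0→2: n2:part/t1/[s]
after 12 — deliver 2→0: ·
after 13 — deliver 0→1: n1:part/t2/[s]
after 14 — deliver 1→0: ·
after 15 — deliver 0→3: n3:part/t1/[s]
after 16 — deliver 3→0: ·
after 17 — timeout(0): n0:coor/t3/[s]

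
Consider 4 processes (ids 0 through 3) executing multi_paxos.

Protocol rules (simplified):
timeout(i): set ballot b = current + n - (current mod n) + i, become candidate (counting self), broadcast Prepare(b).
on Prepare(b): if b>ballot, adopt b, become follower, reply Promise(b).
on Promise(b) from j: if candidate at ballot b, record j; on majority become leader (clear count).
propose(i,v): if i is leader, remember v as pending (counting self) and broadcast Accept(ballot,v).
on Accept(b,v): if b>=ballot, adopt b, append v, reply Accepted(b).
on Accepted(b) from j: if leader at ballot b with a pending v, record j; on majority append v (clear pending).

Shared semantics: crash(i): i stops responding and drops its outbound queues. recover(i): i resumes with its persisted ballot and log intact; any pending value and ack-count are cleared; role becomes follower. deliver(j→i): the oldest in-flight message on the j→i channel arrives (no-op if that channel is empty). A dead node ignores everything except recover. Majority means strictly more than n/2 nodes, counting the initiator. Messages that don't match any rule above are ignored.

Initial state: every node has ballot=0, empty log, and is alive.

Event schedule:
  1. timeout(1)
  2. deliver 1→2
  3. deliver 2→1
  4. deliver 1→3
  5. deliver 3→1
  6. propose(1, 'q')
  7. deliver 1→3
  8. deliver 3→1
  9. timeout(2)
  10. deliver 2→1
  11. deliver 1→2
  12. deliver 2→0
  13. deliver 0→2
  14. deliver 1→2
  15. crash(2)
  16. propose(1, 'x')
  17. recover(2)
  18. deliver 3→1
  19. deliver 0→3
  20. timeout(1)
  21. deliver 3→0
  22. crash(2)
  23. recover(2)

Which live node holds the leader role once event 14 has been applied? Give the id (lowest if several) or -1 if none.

1. timeout(1):  <1:cand b5 ->
2. deliver 1→2:  <2:foll b5 ->
3. deliver 2→1:  nop
4. deliver 1→3:  <3:foll b5 ->
5. deliver 3→1:  <1:lead b5 ->
6. propose(1,'q'):  nop
7. deliver 1→3:  <3:foll b5 q>
8. deliver 3→1:  nop
9. timeout(2):  <2:cand b10 ->
10. deliver 2→1:  <1:foll b10 ->
11. deliver 1→2:  nop
12. deliver 2→0:  <0:foll b10 ->
13. deliver 0→2:  nop
14. deliver 1→2:  <2:lead b10 ->

2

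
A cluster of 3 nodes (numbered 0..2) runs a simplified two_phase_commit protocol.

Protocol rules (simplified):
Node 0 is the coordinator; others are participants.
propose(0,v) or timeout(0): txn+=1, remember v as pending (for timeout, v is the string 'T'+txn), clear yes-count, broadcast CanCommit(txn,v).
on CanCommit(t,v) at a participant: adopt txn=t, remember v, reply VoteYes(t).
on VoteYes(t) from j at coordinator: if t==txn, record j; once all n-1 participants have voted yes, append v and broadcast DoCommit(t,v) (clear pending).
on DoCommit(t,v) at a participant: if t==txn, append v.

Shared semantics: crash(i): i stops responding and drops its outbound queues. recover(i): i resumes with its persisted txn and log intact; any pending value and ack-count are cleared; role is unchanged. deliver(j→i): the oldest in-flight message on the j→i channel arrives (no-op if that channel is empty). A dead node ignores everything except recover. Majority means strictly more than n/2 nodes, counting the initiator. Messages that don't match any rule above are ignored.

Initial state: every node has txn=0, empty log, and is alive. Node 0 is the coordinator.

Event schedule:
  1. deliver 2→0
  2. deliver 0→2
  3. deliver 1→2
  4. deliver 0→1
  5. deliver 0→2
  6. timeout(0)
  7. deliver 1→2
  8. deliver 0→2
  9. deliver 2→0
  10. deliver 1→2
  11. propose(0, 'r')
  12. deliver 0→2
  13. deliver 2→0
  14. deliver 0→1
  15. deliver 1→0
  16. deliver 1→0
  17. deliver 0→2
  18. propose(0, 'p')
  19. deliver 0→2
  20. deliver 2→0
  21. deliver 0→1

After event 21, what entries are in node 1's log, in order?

1. deliver 2→0:  nop
2. deliver 0→2:  nop
3. deliver 1→2:  nop
4. deliver 0→1:  nop
5. deliver 0→2:  nop
6. timeout(0):  <0:coor t1 ->
7. deliver 1→2:  nop
8. deliver 0→2:  <2:part t1 ->
9. deliver 2→0:  nop
10. deliver 1→2:  nop
11. propose(0,'r'):  <0:coor t2 ->
12. deliver 0→2:  <2:part t2 ->
13. deliver 2→0:  nop
14. deliver 0→1:  <1:part t1 ->
15. deliver 1→0:  nop
16. deliver 1→0:  nop
17. deliver 0→2:  nop
18. propose(0,'p'):  <0:coor t3 ->
19. deliver 0→2:  <2:part t3 ->
20. deliver 2→0:  nop
21. deliver 0→1:  <1:part t2 ->

empty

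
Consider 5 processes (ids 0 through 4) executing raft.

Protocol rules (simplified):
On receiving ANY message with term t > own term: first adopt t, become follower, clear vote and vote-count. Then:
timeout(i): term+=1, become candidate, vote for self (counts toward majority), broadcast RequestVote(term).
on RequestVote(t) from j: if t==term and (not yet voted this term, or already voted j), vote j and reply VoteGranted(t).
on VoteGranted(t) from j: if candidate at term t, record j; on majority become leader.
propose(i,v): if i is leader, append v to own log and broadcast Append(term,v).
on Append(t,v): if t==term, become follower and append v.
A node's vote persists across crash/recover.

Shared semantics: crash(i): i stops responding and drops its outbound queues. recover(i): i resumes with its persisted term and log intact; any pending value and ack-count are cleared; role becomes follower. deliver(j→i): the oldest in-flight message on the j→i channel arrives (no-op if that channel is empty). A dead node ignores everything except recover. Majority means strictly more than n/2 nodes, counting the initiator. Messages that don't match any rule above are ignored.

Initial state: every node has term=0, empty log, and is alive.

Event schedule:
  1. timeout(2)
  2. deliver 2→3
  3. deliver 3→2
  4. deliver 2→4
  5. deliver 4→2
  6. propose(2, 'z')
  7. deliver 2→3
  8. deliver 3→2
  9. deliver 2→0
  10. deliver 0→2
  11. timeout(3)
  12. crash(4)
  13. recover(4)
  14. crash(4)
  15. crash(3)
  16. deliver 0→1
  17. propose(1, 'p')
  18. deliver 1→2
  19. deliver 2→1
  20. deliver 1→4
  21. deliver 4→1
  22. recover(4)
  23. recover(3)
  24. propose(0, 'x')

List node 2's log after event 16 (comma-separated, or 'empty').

z

step 1 timeout(2): 2={cand,t=1,log=-}
step 2 deliver 2→3: 3={foll,t=1,log=-}
step 3 deliver 3→2: —
step 4 deliver 2→4: 4={foll,t=1,log=-}
step 5 deliver 4→2: 2={lead,t=1,log=-}
step 6 propose(2,'z'): 2={lead,t=1,log=z}
step 7 deliver 2→3: 3={foll,t=1,log=z}
step 8 deliver 3→2: —
step 9 deliver 2→0: 0={foll,t=1,log=-}
step 10 deliver 0→2: —
step 11 timeout(3): 3={cand,t=2,log=z}
step 12 crash(4): 4={✗foll,t=1,log=-}
step 13 recover(4): 4={foll,t=1,log=-}
step 14 crash(4): 4={✗foll,t=1,log=-}
step 15 crash(3): 3={✗cand,t=2,log=z}
step 16 deliver 0→1: —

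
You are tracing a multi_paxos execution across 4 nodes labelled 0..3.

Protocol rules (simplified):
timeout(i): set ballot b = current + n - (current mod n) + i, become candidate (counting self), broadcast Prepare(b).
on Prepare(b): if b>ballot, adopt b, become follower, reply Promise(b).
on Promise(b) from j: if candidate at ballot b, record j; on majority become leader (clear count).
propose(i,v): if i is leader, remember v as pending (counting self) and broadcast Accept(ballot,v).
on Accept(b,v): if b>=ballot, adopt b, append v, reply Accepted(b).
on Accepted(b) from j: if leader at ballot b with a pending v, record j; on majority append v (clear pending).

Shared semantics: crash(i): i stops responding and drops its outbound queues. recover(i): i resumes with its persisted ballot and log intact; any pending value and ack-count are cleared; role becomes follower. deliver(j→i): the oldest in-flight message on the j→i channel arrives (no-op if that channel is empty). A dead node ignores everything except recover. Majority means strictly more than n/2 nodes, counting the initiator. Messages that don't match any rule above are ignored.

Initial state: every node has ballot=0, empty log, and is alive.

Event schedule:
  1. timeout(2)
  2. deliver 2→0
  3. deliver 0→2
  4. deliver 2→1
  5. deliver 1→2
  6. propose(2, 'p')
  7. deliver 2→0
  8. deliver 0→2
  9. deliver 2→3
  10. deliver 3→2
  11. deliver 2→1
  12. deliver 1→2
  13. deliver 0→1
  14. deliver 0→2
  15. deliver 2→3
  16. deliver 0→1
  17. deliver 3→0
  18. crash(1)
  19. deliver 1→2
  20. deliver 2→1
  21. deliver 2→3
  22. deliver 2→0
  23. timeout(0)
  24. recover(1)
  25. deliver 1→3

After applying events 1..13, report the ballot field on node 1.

6

e1 timeout(2): 2[cand,b=6,-]
e2 deliver 2→0: 0[foll,b=6,-]
e3 deliver 0→2: ·
e4 deliver 2→1: 1[foll,b=6,-]
e5 deliver 1→2: 2[lead,b=6,-]
e6 propose(2,'p'): ·
e7 deliver 2→0: 0[foll,b=6,p]
e8 deliver 0→2: ·
e9 deliver 2→3: 3[foll,b=6,-]
e10 deliver 3→2: ·
e11 deliver 2→1: 1[foll,b=6,p]
e12 deliver 1→2: 2[lead,b=6,p]
e13 deliver 0→1: ·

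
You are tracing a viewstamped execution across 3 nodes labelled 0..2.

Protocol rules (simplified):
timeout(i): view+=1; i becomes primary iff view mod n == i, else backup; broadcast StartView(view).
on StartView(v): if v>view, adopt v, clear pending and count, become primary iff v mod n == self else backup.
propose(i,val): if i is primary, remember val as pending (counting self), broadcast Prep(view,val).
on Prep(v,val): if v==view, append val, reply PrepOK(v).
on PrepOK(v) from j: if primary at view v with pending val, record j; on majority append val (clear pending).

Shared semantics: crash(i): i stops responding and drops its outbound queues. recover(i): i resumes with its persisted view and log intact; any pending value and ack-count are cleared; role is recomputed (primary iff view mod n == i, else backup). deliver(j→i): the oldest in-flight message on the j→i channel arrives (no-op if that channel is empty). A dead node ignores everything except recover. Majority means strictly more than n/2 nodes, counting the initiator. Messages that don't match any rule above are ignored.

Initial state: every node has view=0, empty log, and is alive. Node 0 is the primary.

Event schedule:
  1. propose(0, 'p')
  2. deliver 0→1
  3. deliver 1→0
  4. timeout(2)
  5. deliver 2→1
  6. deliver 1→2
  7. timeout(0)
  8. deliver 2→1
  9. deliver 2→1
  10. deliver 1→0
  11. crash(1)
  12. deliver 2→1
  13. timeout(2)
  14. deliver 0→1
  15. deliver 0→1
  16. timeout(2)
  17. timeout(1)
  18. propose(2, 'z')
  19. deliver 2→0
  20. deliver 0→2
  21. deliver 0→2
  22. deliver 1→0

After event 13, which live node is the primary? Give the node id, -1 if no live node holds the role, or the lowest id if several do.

2

1. propose(0,'p'):  nop
2. deliver 0→1:  <1:back v0 p>
3. deliver 1→0:  <0:prim v0 p>
4. timeout(2):  <2:back v1 ->
5. deliver 2→1:  <1:prim v1 p>
6. deliver 1→2:  nop
7. timeout(0):  <0:back v1 p>
8. deliver 2→1:  nop
9. deliver 2→1:  nop
10. deliver 1→0:  nop
11. crash(1):  <1:✗prim v1 p>
12. deliver 2→1:  nop
13. timeout(2):  <2:prim v2 ->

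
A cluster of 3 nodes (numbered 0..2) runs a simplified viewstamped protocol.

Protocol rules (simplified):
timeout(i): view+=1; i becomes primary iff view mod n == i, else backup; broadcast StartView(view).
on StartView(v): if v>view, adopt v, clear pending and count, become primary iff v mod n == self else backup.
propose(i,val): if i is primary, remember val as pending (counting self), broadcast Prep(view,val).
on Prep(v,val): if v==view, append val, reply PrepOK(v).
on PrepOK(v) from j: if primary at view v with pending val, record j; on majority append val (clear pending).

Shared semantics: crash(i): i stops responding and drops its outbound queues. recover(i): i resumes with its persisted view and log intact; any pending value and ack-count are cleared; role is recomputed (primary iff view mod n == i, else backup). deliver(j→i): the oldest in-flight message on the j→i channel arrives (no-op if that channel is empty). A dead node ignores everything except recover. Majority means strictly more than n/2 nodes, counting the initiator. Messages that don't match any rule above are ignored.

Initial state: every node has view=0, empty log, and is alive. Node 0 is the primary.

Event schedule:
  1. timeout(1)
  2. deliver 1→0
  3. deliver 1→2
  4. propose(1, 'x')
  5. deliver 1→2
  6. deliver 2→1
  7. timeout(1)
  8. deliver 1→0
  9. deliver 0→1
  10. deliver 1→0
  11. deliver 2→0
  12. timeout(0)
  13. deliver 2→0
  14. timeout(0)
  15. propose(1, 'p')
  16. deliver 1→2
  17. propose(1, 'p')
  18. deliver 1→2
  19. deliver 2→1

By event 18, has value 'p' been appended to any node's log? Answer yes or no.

1. timeout(1):  <1:prim v1 ->
2. deliver 1→0:  <0:back v1 ->
3. deliver 1→2:  <2:back v1 ->
4. propose(1,'x'):  nop
5. deliver 1→2:  <2:back v1 x>
6. deliver 2→1:  <1:prim v1 x>
7. timeout(1):  <1:back v2 x>
8. deliver 1→0:  <0:back v1 x>
9. deliver 0→1:  nop
10. deliver 1→0:  <0:back v2 x>
11. deliver 2→0:  nop
12. timeout(0):  <0:prim v3 x>
13. deliver 2→0:  nop
14. timeout(0):  <0:back v4 x>
15. propose(1,'p'):  nop
16. deliver 1→2:  <2:prim v2 x>
17. propose(1,'p'):  nop
18. deliver 1→2:  nop

no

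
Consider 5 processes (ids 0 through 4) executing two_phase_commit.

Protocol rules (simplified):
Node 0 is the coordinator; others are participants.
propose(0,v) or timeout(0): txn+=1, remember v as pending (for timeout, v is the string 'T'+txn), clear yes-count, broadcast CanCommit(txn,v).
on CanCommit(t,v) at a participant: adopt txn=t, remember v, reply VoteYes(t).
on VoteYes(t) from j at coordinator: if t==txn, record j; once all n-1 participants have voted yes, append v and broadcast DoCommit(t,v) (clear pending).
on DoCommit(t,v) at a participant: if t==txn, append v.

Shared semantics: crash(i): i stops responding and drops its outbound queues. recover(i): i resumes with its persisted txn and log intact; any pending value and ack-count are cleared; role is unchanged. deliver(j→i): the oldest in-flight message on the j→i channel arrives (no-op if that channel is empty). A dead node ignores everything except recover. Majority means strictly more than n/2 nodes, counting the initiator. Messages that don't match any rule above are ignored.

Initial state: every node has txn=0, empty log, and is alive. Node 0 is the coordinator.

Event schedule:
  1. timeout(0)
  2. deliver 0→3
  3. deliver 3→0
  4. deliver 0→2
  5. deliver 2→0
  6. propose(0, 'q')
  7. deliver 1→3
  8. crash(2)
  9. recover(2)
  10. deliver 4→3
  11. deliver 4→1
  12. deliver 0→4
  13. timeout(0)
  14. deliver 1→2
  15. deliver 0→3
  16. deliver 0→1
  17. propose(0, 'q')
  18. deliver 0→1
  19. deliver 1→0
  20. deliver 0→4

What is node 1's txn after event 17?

1

e1 timeout(0): 0[coor,t=1,-]
e2 deliver 0→3: 3[part,t=1,-]
e3 deliver 3→0: ·
e4 deliver 0→2: 2[part,t=1,-]
e5 deliver 2→0: ·
e6 propose(0,'q'): 0[coor,t=2,-]
e7 deliver 1→3: ·
e8 crash(2): 2[✗part,t=1,-]
e9 recover(2): 2[part,t=1,-]
e10 deliver 4→3: ·
e11 deliver 4→1: ·
e12 deliver 0→4: 4[part,t=1,-]
e13 timeout(0): 0[coor,t=3,-]
e14 deliver 1→2: ·
e15 deliver 0→3: 3[part,t=2,-]
e16 deliver 0→1: 1[part,t=1,-]
e17 propose(0,'q'): 0[coor,t=4,-]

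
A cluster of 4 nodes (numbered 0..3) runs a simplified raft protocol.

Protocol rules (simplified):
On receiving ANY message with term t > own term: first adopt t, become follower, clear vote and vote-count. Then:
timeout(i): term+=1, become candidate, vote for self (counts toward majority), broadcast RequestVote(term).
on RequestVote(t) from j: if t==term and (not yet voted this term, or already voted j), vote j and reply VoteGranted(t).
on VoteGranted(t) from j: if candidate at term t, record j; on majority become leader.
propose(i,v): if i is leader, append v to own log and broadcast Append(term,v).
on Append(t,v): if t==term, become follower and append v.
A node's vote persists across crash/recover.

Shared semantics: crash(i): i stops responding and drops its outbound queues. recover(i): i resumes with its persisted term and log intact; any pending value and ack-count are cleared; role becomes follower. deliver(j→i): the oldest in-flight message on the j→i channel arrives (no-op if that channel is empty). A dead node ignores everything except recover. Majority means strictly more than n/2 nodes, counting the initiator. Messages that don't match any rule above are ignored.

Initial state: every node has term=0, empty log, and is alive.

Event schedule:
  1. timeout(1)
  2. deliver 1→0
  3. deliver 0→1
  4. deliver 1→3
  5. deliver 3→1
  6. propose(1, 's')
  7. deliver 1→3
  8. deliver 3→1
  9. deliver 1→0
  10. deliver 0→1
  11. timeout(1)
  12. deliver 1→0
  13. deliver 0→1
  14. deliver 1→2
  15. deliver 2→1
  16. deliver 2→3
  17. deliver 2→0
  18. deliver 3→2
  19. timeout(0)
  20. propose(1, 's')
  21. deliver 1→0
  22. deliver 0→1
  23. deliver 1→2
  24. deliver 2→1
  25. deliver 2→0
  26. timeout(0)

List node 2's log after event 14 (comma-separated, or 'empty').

empty

after 1 — timeout(1): n1:cand/t1/[-]
after 2 — deliver 1→0: n0:foll/t1/[-]
after 3 — deliver 0→1: ·
after 4 — deliver 1→3: n3:foll/t1/[-]
after 5 — deliver 3→1: n1:lead/t1/[-]
after 6 — propose(1,'s'): n1:lead/t1/[s]
after 7 — deliver 1→3: n3:foll/t1/[s]
after 8 — deliver 3→1: ·
after 9 — deliver 1→0: n0:foll/t1/[s]
after 10 — deliver 0→1: ·
after 11 — timeout(1): n1:cand/t2/[s]
after 12 — deliver 1→0: n0:foll/t2/[s]
after 13 — deliver 0→1: ·
after 14 — deliver 1→2: n2:foll/t1/[-]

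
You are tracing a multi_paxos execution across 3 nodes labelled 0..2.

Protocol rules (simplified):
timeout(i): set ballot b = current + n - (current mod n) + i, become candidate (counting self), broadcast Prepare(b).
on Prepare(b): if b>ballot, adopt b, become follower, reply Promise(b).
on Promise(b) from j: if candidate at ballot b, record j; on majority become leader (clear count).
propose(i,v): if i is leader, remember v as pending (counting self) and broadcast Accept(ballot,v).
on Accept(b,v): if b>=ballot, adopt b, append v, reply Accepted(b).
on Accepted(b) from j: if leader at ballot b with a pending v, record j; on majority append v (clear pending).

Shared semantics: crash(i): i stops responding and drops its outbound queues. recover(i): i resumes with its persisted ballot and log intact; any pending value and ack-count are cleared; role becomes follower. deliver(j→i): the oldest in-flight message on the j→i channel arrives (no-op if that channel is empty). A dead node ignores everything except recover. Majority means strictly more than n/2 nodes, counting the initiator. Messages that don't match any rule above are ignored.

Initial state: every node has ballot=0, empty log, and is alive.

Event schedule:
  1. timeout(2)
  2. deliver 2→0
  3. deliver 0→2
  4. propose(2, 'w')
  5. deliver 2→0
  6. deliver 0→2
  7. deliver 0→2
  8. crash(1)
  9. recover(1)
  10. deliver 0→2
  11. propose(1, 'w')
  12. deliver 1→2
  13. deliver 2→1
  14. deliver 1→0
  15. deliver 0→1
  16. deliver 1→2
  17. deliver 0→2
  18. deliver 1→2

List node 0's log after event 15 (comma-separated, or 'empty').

[1] timeout(2) → N2(cand b5 [-])
[2] deliver 2→0 → N0(foll b5 [-])
[3] deliver 0→2 → N2(lead b5 [-])
[4] propose(2,'w') → ∅
[5] deliver 2→0 → N0(foll b5 [w])
[6] deliver 0→2 → N2(lead b5 [w])
[7] deliver 0→2 → ∅
[8] crash(1) → N1(✗foll b0 [-])
[9] recover(1) → N1(foll b0 [-])
[10] deliver 0→2 → ∅
[11] propose(1,'w') → ∅
[12] deliver 1→2 → ∅
[13] deliver 2→1 → N1(foll b5 [-])
[14] deliver 1→0 → ∅
[15] deliver 0→1 → ∅

w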